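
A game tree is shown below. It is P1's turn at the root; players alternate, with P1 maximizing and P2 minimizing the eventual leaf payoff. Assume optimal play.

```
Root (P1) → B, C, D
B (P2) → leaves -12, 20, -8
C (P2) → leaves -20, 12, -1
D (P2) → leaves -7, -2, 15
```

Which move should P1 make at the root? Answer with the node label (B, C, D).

B (P2): min(-12, 20, -8) = -12
C (P2): min(-20, 12, -1) = -20
D (P2): min(-7, -2, 15) = -7
Root (P1): max(-12, -20, -7) = -7
P1 picks the child with the highest value: D (value -7).

D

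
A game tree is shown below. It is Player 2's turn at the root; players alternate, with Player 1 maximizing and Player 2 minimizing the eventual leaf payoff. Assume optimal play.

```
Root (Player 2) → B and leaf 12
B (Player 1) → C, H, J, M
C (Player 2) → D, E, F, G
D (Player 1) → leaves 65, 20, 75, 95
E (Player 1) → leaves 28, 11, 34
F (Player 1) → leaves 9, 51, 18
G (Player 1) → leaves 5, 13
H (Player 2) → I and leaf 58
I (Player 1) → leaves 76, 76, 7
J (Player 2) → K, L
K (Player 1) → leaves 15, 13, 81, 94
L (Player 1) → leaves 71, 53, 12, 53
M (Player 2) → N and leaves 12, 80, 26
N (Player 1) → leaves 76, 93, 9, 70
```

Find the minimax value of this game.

D (Player 1): max(65, 20, 75, 95) = 95
E (Player 1): max(28, 11, 34) = 34
F (Player 1): max(9, 51, 18) = 51
G (Player 1): max(5, 13) = 13
C (Player 2): min(95, 34, 51, 13) = 13
I (Player 1): max(76, 76, 7) = 76
H (Player 2): min(76, 58) = 58
K (Player 1): max(15, 13, 81, 94) = 94
L (Player 1): max(71, 53, 12, 53) = 71
J (Player 2): min(94, 71) = 71
N (Player 1): max(76, 93, 9, 70) = 93
M (Player 2): min(93, 12, 80, 26) = 12
B (Player 1): max(13, 58, 71, 12) = 71
Root (Player 2): min(71, 12) = 12

12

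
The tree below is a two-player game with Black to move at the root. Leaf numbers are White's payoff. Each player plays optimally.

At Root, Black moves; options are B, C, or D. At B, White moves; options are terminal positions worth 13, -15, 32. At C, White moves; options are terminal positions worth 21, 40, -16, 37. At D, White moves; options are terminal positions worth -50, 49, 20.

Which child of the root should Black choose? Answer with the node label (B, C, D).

B (White): max(13, -15, 32) = 32
C (White): max(21, 40, -16, 37) = 40
D (White): max(-50, 49, 20) = 49
Root (Black): min(32, 40, 49) = 32
Black picks the child with the lowest value: B (value 32).

B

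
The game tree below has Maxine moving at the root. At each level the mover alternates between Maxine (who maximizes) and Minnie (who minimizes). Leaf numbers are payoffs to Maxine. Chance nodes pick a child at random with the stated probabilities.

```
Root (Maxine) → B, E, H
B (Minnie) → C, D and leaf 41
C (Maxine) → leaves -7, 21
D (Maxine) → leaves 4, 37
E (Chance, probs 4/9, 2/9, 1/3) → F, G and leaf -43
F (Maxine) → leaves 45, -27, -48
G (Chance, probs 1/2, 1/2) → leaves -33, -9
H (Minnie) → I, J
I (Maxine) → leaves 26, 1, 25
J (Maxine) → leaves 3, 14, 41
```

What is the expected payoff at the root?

C (Maxine): max(-7, 21) = 21
D (Maxine): max(4, 37) = 37
B (Minnie): min(21, 37, 41) = 21
F (Maxine): max(45, -27, -48) = 45
G (Chance): 1/2·-33 + 1/2·-9 = -21
E (Chance): 4/9·45 + 2/9·-21 + 1/3·-43 = 1
I (Maxine): max(26, 1, 25) = 26
J (Maxine): max(3, 14, 41) = 41
H (Minnie): min(26, 41) = 26
Root (Maxine): max(21, 1, 26) = 26

26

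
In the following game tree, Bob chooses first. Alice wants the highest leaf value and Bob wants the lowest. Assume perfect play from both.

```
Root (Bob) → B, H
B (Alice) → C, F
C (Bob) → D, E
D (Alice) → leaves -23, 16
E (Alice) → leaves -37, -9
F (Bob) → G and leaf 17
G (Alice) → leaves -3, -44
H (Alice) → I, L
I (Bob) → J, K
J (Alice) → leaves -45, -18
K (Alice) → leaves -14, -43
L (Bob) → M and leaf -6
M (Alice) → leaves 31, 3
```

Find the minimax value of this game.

D (Alice): max(-23, 16) = 16
E (Alice): max(-37, -9) = -9
C (Bob): min(16, -9) = -9
G (Alice): max(-3, -44) = -3
F (Bob): min(-3, 17) = -3
B (Alice): max(-9, -3) = -3
J (Alice): max(-45, -18) = -18
K (Alice): max(-14, -43) = -14
I (Bob): min(-18, -14) = -18
M (Alice): max(31, 3) = 31
L (Bob): min(31, -6) = -6
H (Alice): max(-18, -6) = -6
Root (Bob): min(-3, -6) = -6

-6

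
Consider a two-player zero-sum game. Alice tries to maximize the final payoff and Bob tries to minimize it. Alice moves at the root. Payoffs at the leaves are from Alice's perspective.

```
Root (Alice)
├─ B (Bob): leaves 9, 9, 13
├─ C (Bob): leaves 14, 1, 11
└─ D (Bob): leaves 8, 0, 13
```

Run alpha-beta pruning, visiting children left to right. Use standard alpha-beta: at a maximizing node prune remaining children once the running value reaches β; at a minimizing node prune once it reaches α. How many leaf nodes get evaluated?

B [α=-∞,β=+∞]: v=9
C [α=9,β=+∞]: v=1 after child 2 ≤ α → α-cutoff, skip 1
D [α=9,β=+∞]: v=8 after child 1 ≤ α → α-cutoff, skip 2
Root [α=-∞,β=+∞]: v=9
Leaves evaluated: 6 of 9.

6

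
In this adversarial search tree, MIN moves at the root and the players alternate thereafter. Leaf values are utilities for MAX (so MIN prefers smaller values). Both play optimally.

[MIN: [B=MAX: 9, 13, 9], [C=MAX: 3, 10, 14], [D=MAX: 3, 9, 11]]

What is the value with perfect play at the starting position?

B (MAX): max(9, 13, 9) = 13
C (MAX): max(3, 10, 14) = 14
D (MAX): max(3, 9, 11) = 11
Root (MIN): min(13, 14, 11) = 11

11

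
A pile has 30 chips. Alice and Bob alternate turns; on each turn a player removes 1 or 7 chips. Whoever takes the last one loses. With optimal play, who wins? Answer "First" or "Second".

First

Positions where the player to move wins (W) vs loses (L):
i:   0  1  2  3  4  5  6  7  8  9 10 11 12 13 14 15 16 17 18 19 20 21 22 23 24 25 26 27 28 29 30
     W  L  W  L  W  L  W  L  W  L  W  L  W  L  W  L  W  L  W  L  W  L  W  L  W  L  W  L  W  L  W
Position 30 is W, so the first player wins.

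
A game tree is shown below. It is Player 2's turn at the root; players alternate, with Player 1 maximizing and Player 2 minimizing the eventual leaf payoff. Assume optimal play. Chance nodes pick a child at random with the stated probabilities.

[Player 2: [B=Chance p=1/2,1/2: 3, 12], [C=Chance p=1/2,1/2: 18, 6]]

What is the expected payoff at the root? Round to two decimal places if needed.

B (Chance): 1/2·3 + 1/2·12 = 7.5
C (Chance): 1/2·18 + 1/2·6 = 12
Root (Player 2): min(7.5, 12) = 7.5

7.5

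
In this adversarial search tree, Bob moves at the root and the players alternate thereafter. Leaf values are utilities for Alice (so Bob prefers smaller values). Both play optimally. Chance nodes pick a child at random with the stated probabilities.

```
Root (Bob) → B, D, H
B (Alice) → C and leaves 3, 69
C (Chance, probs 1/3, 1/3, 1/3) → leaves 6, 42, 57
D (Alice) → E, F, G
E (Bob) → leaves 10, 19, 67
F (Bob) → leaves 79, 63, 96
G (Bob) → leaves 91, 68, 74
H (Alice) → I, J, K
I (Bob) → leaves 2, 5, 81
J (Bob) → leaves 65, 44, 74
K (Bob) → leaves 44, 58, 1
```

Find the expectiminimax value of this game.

C (Chance): 1/3·6 + 1/3·42 + 1/3·57 = 35
B (Alice): max(35, 3, 69) = 69
E (Bob): min(10, 19, 67) = 10
F (Bob): min(79, 63, 96) = 63
G (Bob): min(91, 68, 74) = 68
D (Alice): max(10, 63, 68) = 68
I (Bob): min(2, 5, 81) = 2
J (Bob): min(65, 44, 74) = 44
K (Bob): min(44, 58, 1) = 1
H (Alice): max(2, 44, 1) = 44
Root (Bob): min(69, 68, 44) = 44

44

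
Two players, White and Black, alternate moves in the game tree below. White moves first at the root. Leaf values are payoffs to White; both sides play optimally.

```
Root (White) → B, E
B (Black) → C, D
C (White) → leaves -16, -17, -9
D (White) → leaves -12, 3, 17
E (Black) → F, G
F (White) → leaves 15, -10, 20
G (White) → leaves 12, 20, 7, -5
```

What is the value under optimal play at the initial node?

C (White): max(-16, -17, -9) = -9
D (White): max(-12, 3, 17) = 17
B (Black): min(-9, 17) = -9
F (White): max(15, -10, 20) = 20
G (White): max(12, 20, 7, -5) = 20
E (Black): min(20, 20) = 20
Root (White): max(-9, 20) = 20

20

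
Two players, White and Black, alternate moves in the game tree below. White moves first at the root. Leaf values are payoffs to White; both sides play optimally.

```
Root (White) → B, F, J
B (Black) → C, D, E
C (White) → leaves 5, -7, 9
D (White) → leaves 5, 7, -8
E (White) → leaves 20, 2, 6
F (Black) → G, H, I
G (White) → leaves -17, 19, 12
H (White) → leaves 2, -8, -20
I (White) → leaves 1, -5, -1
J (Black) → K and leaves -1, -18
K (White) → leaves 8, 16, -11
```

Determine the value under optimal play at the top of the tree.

7

C (White): max(5, -7, 9) = 9
D (White): max(5, 7, -8) = 7
E (White): max(20, 2, 6) = 20
B (Black): min(9, 7, 20) = 7
G (White): max(-17, 19, 12) = 19
H (White): max(2, -8, -20) = 2
I (White): max(1, -5, -1) = 1
F (Black): min(19, 2, 1) = 1
K (White): max(8, 16, -11) = 16
J (Black): min(16, -1, -18) = -18
Root (White): max(7, 1, -18) = 7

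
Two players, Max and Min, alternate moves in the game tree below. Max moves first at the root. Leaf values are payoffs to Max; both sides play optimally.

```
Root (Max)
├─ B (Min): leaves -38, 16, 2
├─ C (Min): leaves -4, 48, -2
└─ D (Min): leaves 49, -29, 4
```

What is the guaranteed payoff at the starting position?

-4

B (Min): min(-38, 16, 2) = -38
C (Min): min(-4, 48, -2) = -4
D (Min): min(49, -29, 4) = -29
Root (Max): max(-38, -4, -29) = -4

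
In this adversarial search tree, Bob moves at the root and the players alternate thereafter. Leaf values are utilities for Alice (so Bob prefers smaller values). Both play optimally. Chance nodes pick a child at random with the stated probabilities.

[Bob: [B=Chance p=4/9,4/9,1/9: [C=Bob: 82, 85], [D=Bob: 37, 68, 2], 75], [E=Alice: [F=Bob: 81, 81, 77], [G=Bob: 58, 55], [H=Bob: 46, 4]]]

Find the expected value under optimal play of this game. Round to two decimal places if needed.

C (Bob): min(82, 85) = 82
D (Bob): min(37, 68, 2) = 2
B (Chance): 4/9·82 + 4/9·2 + 1/9·75 = 45.67
F (Bob): min(81, 81, 77) = 77
G (Bob): min(58, 55) = 55
H (Bob): min(46, 4) = 4
E (Alice): max(77, 55, 4) = 77
Root (Bob): min(45.67, 77) = 45.67

45.67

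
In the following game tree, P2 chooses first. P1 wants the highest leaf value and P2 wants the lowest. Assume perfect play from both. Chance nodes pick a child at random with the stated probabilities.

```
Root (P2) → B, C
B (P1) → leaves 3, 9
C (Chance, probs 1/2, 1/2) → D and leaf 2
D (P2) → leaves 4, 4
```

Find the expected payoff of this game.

3

B (P1): max(3, 9) = 9
D (P2): min(4, 4) = 4
C (Chance): 1/2·4 + 1/2·2 = 3
Root (P2): min(9, 3) = 3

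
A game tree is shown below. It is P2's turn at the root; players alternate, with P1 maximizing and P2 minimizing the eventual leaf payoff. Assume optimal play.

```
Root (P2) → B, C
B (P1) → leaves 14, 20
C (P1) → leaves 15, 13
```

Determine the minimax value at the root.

B (P1): max(14, 20) = 20
C (P1): max(15, 13) = 15
Root (P2): min(20, 15) = 15

15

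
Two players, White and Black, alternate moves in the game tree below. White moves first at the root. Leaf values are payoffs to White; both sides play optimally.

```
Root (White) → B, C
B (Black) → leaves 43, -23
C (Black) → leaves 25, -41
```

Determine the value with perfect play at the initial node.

-23

B (Black): min(43, -23) = -23
C (Black): min(25, -41) = -41
Root (White): max(-23, -41) = -23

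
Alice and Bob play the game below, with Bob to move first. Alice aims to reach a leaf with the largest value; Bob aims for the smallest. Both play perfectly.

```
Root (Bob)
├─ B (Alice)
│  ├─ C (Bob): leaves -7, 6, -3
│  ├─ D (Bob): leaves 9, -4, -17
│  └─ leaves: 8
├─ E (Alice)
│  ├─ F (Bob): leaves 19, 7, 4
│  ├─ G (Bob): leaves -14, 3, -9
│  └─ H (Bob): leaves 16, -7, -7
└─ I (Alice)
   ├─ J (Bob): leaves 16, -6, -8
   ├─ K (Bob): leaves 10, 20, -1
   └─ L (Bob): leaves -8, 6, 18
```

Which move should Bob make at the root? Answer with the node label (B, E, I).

C (Bob): min(-7, 6, -3) = -7
D (Bob): min(9, -4, -17) = -17
B (Alice): max(-7, -17, 8) = 8
F (Bob): min(19, 7, 4) = 4
G (Bob): min(-14, 3, -9) = -14
H (Bob): min(16, -7, -7) = -7
E (Alice): max(4, -14, -7) = 4
J (Bob): min(16, -6, -8) = -8
K (Bob): min(10, 20, -1) = -1
L (Bob): min(-8, 6, 18) = -8
I (Alice): max(-8, -1, -8) = -1
Root (Bob): min(8, 4, -1) = -1
Bob picks the child with the lowest value: I (value -1).

I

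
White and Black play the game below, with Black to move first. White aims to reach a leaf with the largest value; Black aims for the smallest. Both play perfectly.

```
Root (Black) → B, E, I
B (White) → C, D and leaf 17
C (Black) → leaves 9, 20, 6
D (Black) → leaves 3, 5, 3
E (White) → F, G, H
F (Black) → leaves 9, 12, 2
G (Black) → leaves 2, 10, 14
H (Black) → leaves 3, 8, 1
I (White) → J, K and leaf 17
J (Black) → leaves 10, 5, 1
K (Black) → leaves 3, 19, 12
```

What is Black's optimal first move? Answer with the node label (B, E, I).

C (Black): min(9, 20, 6) = 6
D (Black): min(3, 5, 3) = 3
B (White): max(6, 3, 17) = 17
F (Black): min(9, 12, 2) = 2
G (Black): min(2, 10, 14) = 2
H (Black): min(3, 8, 1) = 1
E (White): max(2, 2, 1) = 2
J (Black): min(10, 5, 1) = 1
K (Black): min(3, 19, 12) = 3
I (White): max(1, 3, 17) = 17
Root (Black): min(17, 2, 17) = 2
Black picks the child with the lowest value: E (value 2).

E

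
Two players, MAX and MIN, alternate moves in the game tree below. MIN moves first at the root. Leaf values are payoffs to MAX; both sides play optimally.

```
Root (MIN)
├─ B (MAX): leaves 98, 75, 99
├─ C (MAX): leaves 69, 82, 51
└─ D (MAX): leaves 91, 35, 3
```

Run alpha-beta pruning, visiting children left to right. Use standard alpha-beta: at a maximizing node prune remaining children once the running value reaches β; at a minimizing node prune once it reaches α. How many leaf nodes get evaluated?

B [α=-∞,β=+∞]: v=99
C [α=-∞,β=99]: v=82
D [α=-∞,β=82]: v=91 after child 1 ≥ β → β-cutoff, skip 2
Root [α=-∞,β=+∞]: v=82
Leaves evaluated: 7 of 9.

7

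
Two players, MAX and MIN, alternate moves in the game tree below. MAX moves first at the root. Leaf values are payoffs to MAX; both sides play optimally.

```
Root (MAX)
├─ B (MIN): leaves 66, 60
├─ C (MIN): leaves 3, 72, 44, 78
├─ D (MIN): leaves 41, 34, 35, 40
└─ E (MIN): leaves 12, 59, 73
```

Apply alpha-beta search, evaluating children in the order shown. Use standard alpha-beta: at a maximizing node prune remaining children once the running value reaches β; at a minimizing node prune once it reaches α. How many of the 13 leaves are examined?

B [α=-∞,β=+∞]: v=60
C [α=60,β=+∞]: v=3 after child 1 ≤ α → α-cutoff, skip 3
D [α=60,β=+∞]: v=41 after child 1 ≤ α → α-cutoff, skip 3
E [α=60,β=+∞]: v=12 after child 1 ≤ α → α-cutoff, skip 2
Root [α=-∞,β=+∞]: v=60
Leaves evaluated: 5 of 13.

5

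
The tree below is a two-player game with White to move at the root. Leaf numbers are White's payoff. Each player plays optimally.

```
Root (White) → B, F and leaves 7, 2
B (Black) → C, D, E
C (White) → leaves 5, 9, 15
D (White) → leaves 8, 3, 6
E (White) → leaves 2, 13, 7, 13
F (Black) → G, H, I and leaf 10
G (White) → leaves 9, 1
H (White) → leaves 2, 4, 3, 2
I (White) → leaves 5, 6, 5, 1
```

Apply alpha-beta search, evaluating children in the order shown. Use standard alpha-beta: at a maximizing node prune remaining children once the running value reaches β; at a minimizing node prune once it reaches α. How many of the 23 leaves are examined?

C [α=-∞,β=+∞]: v=15
D [α=-∞,β=15]: v=8
E [α=-∞,β=8]: v=13 after child 2 ≥ β → β-cutoff, skip 2
B [α=-∞,β=+∞]: v=8
G [α=8,β=+∞]: v=9
H [α=8,β=9]: v=4
F [α=8,β=+∞]: v=4 after child 2 ≤ α → α-cutoff, skip 2
Root [α=-∞,β=+∞]: v=8
Leaves evaluated: 16 of 23.

16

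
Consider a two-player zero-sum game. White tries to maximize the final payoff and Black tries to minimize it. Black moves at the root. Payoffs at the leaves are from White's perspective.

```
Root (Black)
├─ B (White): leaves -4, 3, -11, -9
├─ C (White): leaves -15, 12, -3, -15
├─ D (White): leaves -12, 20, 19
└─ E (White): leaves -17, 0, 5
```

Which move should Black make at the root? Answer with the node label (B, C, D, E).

B

B (White): max(-4, 3, -11, -9) = 3
C (White): max(-15, 12, -3, -15) = 12
D (White): max(-12, 20, 19) = 20
E (White): max(-17, 0, 5) = 5
Root (Black): min(3, 12, 20, 5) = 3
Black picks the child with the lowest value: B (value 3).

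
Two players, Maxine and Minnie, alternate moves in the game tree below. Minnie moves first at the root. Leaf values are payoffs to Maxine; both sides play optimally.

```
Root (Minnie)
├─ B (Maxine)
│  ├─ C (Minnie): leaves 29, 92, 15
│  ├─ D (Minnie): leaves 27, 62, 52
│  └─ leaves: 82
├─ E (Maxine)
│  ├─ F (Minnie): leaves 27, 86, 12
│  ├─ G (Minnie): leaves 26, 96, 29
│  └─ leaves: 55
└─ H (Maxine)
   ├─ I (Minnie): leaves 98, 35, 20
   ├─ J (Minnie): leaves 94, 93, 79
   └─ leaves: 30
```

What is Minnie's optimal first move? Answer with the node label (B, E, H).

C (Minnie): min(29, 92, 15) = 15
D (Minnie): min(27, 62, 52) = 27
B (Maxine): max(15, 27, 82) = 82
F (Minnie): min(27, 86, 12) = 12
G (Minnie): min(26, 96, 29) = 26
E (Maxine): max(12, 26, 55) = 55
I (Minnie): min(98, 35, 20) = 20
J (Minnie): min(94, 93, 79) = 79
H (Maxine): max(20, 79, 30) = 79
Root (Minnie): min(82, 55, 79) = 55
Minnie picks the child with the lowest value: E (value 55).

E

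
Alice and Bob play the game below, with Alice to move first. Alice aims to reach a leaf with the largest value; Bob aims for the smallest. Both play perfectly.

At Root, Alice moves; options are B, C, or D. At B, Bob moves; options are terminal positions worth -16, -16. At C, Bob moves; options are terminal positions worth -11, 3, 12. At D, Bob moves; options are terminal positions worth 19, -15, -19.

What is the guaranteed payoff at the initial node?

B (Bob): min(-16, -16) = -16
C (Bob): min(-11, 3, 12) = -11
D (Bob): min(19, -15, -19) = -19
Root (Alice): max(-16, -11, -19) = -11

-11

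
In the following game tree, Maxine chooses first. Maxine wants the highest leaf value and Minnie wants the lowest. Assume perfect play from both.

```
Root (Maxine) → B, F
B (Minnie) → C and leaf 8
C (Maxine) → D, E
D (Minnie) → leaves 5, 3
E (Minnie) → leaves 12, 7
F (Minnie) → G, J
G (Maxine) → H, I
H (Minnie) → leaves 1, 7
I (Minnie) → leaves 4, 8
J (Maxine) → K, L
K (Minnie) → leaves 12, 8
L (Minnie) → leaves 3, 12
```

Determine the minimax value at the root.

D (Minnie): min(5, 3) = 3
E (Minnie): min(12, 7) = 7
C (Maxine): max(3, 7) = 7
B (Minnie): min(7, 8) = 7
H (Minnie): min(1, 7) = 1
I (Minnie): min(4, 8) = 4
G (Maxine): max(1, 4) = 4
K (Minnie): min(12, 8) = 8
L (Minnie): min(3, 12) = 3
J (Maxine): max(8, 3) = 8
F (Minnie): min(4, 8) = 4
Root (Maxine): max(7, 4) = 7

7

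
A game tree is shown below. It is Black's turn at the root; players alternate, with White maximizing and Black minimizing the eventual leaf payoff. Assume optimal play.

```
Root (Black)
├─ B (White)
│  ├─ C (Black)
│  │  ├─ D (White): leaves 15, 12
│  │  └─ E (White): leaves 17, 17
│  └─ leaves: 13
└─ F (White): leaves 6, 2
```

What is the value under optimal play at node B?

D: max(15, 12) = 15
E: max(17, 17) = 17
C: min(15, 17) = 15
B: max(15, 13) = 15

15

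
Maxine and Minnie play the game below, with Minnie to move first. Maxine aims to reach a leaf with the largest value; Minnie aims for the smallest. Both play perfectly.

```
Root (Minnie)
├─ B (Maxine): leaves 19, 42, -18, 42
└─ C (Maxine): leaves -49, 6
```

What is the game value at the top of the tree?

6

B (Maxine): max(19, 42, -18, 42) = 42
C (Maxine): max(-49, 6) = 6
Root (Minnie): min(42, 6) = 6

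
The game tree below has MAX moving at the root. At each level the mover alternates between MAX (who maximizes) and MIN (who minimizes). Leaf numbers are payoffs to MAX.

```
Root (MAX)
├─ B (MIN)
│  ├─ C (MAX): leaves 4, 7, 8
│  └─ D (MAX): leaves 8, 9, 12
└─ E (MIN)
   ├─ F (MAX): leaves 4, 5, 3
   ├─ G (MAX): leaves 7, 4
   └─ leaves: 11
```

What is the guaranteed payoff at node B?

C: max(4, 7, 8) = 8
D: max(8, 9, 12) = 12
B: min(8, 12) = 8

8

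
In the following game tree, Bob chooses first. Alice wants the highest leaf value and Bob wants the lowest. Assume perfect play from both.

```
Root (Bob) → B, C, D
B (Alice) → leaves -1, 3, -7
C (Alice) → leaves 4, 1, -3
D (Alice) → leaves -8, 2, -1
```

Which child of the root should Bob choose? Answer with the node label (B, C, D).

B (Alice): max(-1, 3, -7) = 3
C (Alice): max(4, 1, -3) = 4
D (Alice): max(-8, 2, -1) = 2
Root (Bob): min(3, 4, 2) = 2
Bob picks the child with the lowest value: D (value 2).

D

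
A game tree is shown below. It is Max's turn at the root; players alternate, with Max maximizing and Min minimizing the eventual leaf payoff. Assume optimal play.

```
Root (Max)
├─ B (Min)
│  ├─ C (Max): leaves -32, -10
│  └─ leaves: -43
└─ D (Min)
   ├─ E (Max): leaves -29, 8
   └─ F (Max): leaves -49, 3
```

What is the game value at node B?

-43

C: max(-32, -10) = -10
B: min(-10, -43) = -43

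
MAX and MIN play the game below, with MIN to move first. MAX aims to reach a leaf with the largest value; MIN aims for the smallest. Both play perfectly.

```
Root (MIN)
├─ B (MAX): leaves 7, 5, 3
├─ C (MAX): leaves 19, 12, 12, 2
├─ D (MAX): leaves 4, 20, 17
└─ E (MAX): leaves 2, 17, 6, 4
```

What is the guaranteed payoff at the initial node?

7

B (MAX): max(7, 5, 3) = 7
C (MAX): max(19, 12, 12, 2) = 19
D (MAX): max(4, 20, 17) = 20
E (MAX): max(2, 17, 6, 4) = 17
Root (MIN): min(7, 19, 20, 17) = 7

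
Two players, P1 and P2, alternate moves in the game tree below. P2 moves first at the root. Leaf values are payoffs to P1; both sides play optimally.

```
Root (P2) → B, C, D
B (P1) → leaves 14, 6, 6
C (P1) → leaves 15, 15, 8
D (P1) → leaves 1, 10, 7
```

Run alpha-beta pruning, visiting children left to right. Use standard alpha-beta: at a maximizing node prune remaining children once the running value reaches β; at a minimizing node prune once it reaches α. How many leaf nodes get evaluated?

7

B [α=-∞,β=+∞]: v=14
C [α=-∞,β=14]: v=15 after child 1 ≥ β → β-cutoff, skip 2
D [α=-∞,β=14]: v=10
Root [α=-∞,β=+∞]: v=10
Leaves evaluated: 7 of 9.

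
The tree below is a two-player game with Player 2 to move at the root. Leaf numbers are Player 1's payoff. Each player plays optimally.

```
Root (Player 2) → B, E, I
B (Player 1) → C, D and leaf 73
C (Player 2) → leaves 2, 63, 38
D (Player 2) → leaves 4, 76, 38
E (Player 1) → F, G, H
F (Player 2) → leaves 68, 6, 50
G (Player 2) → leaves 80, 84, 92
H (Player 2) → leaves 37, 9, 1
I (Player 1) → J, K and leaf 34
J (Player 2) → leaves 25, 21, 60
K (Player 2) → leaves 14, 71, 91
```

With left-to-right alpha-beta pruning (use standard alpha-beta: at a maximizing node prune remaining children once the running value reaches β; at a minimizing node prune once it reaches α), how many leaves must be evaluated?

C [α=-∞,β=+∞]: v=2
D [α=2,β=+∞]: v=4
B [α=-∞,β=+∞]: v=73
F [α=-∞,β=73]: v=6
G [α=6,β=73]: v=80
E [α=-∞,β=73]: v=80 after child 2 ≥ β → β-cutoff, skip 1
J [α=-∞,β=73]: v=21
K [α=21,β=73]: v=14 after child 1 ≤ α → α-cutoff, skip 2
I [α=-∞,β=73]: v=34
Root [α=-∞,β=+∞]: v=34
Leaves evaluated: 18 of 23.

18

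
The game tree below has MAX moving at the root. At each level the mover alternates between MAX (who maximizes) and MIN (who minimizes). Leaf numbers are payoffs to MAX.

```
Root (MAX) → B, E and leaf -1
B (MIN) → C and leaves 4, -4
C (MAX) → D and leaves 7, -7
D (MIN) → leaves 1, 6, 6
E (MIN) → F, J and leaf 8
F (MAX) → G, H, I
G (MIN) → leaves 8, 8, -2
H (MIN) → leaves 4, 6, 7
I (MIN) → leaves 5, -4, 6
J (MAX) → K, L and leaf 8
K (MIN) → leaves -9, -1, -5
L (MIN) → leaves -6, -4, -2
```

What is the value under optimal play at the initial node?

4

D (MIN): min(1, 6, 6) = 1
C (MAX): max(1, 7, -7) = 7
B (MIN): min(7, 4, -4) = -4
G (MIN): min(8, 8, -2) = -2
H (MIN): min(4, 6, 7) = 4
I (MIN): min(5, -4, 6) = -4
F (MAX): max(-2, 4, -4) = 4
K (MIN): min(-9, -1, -5) = -9
L (MIN): min(-6, -4, -2) = -6
J (MAX): max(-9, -6, 8) = 8
E (MIN): min(4, 8, 8) = 4
Root (MAX): max(-4, 4, -1) = 4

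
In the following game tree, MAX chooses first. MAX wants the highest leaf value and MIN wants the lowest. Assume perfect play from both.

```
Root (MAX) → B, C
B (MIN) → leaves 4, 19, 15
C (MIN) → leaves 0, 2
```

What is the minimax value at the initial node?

4

B (MIN): min(4, 19, 15) = 4
C (MIN): min(0, 2) = 0
Root (MAX): max(4, 0) = 4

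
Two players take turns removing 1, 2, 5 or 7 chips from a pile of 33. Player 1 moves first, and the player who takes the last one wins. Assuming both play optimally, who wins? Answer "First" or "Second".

Compute winning (W) and losing (L) positions by backward induction:
i:   0  1  2  3  4  5  6  7  8  9 10 11 12 13 14 15 16 17 18 19 20 21 22 23 24 25 26 27 28 29 30 31 32 33
     L  W  W  L  W  W  L  W  W  L  W  W  L  W  W  L  W  W  L  W  W  L  W  W  L  W  W  L  W  W  L  W  W  L
Position 33 is L, so the second player wins.

Second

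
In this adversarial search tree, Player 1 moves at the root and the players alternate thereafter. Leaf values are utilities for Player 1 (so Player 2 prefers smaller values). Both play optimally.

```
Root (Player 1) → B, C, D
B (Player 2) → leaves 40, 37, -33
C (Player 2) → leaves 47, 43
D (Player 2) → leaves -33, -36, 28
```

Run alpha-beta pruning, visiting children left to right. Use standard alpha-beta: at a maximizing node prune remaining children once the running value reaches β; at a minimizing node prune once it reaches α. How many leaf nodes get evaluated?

B [α=-∞,β=+∞]: v=-33
C [α=-33,β=+∞]: v=43
D [α=43,β=+∞]: v=-33 after child 1 ≤ α → α-cutoff, skip 2
Root [α=-∞,β=+∞]: v=43
Leaves evaluated: 6 of 8.

6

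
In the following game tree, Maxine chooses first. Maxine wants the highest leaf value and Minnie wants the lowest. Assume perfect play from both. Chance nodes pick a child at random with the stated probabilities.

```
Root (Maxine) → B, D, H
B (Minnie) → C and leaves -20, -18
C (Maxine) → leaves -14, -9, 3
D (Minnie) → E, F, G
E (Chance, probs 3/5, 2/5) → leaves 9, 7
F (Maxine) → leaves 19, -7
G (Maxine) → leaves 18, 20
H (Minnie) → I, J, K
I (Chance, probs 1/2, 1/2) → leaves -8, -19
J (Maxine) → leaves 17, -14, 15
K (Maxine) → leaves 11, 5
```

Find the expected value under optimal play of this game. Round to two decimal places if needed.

8.2

C (Maxine): max(-14, -9, 3) = 3
B (Minnie): min(3, -20, -18) = -20
E (Chance): 3/5·9 + 2/5·7 = 8.2
F (Maxine): max(19, -7) = 19
G (Maxine): max(18, 20) = 20
D (Minnie): min(8.2, 19, 20) = 8.2
I (Chance): 1/2·-8 + 1/2·-19 = -13.5
J (Maxine): max(17, -14, 15) = 17
K (Maxine): max(11, 5) = 11
H (Minnie): min(-13.5, 17, 11) = -13.5
Root (Maxine): max(-20, 8.2, -13.5) = 8.2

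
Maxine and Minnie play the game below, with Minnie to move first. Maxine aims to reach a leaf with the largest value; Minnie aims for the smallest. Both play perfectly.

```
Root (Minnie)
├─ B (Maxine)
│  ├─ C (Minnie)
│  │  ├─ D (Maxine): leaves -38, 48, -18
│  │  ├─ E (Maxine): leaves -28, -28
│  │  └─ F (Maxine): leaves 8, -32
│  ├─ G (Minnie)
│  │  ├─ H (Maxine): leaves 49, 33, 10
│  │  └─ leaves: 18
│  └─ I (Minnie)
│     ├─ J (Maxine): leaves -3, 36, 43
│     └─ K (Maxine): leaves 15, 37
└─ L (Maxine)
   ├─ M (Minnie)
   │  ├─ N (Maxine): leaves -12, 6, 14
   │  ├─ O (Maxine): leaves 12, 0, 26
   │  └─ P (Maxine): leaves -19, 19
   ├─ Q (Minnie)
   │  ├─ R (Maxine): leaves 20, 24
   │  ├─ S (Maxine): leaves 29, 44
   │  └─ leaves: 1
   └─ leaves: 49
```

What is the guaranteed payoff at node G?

18

H: max(49, 33, 10) = 49
G: min(49, 18) = 18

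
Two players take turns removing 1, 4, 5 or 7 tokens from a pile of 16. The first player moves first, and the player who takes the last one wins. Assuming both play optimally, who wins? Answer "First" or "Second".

Second

W/L table (W = player to move can force a win):
i:   0  1  2  3  4  5  6  7  8  9 10 11 12 13 14 15 16
     L  W  L  W  W  W  W  W  L  W  L  W  W  W  W  W  L
Position 16 is L, so the second player wins.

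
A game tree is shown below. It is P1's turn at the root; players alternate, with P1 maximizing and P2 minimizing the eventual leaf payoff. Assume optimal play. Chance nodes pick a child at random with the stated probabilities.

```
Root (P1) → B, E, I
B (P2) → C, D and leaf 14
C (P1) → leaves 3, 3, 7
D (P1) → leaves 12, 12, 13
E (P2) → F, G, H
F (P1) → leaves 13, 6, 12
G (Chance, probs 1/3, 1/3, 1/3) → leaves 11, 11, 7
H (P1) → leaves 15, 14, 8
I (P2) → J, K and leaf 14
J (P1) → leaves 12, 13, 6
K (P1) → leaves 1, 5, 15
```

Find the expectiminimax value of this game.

C (P1): max(3, 3, 7) = 7
D (P1): max(12, 12, 13) = 13
B (P2): min(7, 13, 14) = 7
F (P1): max(13, 6, 12) = 13
G (Chance): 1/3·11 + 1/3·11 + 1/3·7 = 9.67
H (P1): max(15, 14, 8) = 15
E (P2): min(13, 9.67, 15) = 9.67
J (P1): max(12, 13, 6) = 13
K (P1): max(1, 5, 15) = 15
I (P2): min(13, 15, 14) = 13
Root (P1): max(7, 9.67, 13) = 13

13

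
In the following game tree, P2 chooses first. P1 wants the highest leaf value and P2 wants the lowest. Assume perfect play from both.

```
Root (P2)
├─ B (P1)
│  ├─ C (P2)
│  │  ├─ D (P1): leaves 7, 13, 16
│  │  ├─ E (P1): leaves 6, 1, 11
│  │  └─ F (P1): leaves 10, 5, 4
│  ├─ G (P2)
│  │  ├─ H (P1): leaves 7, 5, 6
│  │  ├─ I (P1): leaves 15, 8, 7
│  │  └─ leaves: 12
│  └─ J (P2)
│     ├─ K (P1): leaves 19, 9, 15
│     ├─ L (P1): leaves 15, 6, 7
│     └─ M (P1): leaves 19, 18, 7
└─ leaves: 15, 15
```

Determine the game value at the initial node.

15

D (P1): max(7, 13, 16) = 16
E (P1): max(6, 1, 11) = 11
F (P1): max(10, 5, 4) = 10
C (P2): min(16, 11, 10) = 10
H (P1): max(7, 5, 6) = 7
I (P1): max(15, 8, 7) = 15
G (P2): min(7, 15, 12) = 7
K (P1): max(19, 9, 15) = 19
L (P1): max(15, 6, 7) = 15
M (P1): max(19, 18, 7) = 19
J (P2): min(19, 15, 19) = 15
B (P1): max(10, 7, 15) = 15
Root (P2): min(15, 15, 15) = 15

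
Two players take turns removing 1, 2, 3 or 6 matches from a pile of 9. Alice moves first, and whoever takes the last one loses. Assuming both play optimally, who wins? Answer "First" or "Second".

Mark each pile size as W (mover wins) or L (mover loses):
i:   0  1  2  3  4  5  6  7  8  9
     W  L  W  W  W  L  W  W  W  L
Position 9 is L, so the second player wins.

Second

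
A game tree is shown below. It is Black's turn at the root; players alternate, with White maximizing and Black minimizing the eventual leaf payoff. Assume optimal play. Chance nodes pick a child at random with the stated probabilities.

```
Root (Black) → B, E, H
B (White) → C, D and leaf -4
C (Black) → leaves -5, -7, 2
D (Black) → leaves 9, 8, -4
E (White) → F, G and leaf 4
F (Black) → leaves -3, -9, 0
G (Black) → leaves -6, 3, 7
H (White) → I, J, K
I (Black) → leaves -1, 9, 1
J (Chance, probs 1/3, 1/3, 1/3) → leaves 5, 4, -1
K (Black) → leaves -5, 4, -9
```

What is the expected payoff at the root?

C (Black): min(-5, -7, 2) = -7
D (Black): min(9, 8, -4) = -4
B (White): max(-7, -4, -4) = -4
F (Black): min(-3, -9, 0) = -9
G (Black): min(-6, 3, 7) = -6
E (White): max(-9, -6, 4) = 4
I (Black): min(-1, 9, 1) = -1
J (Chance): 1/3·5 + 1/3·4 + 1/3·-1 = 2.67
K (Black): min(-5, 4, -9) = -9
H (White): max(-1, 2.67, -9) = 2.67
Root (Black): min(-4, 4, 2.67) = -4

-4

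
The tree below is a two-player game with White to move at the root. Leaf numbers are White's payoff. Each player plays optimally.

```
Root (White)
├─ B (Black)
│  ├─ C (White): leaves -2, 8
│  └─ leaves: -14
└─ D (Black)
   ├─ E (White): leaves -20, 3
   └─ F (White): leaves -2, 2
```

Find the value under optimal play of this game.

C (White): max(-2, 8) = 8
B (Black): min(8, -14) = -14
E (White): max(-20, 3) = 3
F (White): max(-2, 2) = 2
D (Black): min(3, 2) = 2
Root (White): max(-14, 2) = 2

2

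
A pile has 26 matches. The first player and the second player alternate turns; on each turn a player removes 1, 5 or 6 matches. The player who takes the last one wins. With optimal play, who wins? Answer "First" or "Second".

Positions where the player to move wins (W) vs loses (L):
i:   0  1  2  3  4  5  6  7  8  9 10 11 12 13 14 15 16 17 18 19 20 21 22 23 24 25 26
     L  W  L  W  L  W  W  W  W  W  W  L  W  L  W  L  W  W  W  W  W  W  L  W  L  W  L
Position 26 is L, so the second player wins.

Second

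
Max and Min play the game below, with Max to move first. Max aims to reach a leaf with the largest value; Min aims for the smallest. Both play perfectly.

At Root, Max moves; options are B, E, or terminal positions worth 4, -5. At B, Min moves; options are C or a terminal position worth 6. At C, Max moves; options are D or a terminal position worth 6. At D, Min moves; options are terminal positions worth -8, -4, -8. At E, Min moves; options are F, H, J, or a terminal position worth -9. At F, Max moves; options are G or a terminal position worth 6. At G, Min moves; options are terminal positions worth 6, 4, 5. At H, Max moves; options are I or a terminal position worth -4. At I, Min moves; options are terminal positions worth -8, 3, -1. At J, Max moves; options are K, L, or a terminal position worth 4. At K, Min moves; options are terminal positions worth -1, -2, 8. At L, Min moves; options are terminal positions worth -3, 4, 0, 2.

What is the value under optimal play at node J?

K: min(-1, -2, 8) = -2
L: min(-3, 4, 0, 2) = -3
J: max(-2, -3, 4) = 4

4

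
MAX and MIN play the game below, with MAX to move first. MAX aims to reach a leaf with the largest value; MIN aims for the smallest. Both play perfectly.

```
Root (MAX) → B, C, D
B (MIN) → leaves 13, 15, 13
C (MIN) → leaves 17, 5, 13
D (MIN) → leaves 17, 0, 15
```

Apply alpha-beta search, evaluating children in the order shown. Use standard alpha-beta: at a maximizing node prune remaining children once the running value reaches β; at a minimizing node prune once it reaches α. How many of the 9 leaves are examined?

7

B [α=-∞,β=+∞]: v=13
C [α=13,β=+∞]: v=5 after child 2 ≤ α → α-cutoff, skip 1
D [α=13,β=+∞]: v=0 after child 2 ≤ α → α-cutoff, skip 1
Root [α=-∞,β=+∞]: v=13
Leaves evaluated: 7 of 9.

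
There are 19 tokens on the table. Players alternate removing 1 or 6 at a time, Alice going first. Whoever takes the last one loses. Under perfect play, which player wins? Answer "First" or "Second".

Second

Positions where the player to move wins (W) vs loses (L):
i:   0  1  2  3  4  5  6  7  8  9 10 11 12 13 14 15 16 17 18 19
     W  L  W  L  W  L  W  W  L  W  L  W  L  W  W  L  W  L  W  L
Position 19 is L, so the second player wins.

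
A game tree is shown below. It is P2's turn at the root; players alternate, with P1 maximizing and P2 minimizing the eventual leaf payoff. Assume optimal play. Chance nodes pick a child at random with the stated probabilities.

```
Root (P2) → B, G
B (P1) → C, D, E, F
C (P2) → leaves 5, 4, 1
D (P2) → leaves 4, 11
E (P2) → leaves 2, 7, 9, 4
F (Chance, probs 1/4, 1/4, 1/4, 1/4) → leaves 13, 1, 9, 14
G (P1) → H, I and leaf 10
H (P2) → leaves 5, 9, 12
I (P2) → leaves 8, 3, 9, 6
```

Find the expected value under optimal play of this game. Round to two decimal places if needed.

C (P2): min(5, 4, 1) = 1
D (P2): min(4, 11) = 4
E (P2): min(2, 7, 9, 4) = 2
F (Chance): 1/4·13 + 1/4·1 + 1/4·9 + 1/4·14 = 9.25
B (P1): max(1, 4, 2, 9.25) = 9.25
H (P2): min(5, 9, 12) = 5
I (P2): min(8, 3, 9, 6) = 3
G (P1): max(5, 3, 10) = 10
Root (P2): min(9.25, 10) = 9.25

9.25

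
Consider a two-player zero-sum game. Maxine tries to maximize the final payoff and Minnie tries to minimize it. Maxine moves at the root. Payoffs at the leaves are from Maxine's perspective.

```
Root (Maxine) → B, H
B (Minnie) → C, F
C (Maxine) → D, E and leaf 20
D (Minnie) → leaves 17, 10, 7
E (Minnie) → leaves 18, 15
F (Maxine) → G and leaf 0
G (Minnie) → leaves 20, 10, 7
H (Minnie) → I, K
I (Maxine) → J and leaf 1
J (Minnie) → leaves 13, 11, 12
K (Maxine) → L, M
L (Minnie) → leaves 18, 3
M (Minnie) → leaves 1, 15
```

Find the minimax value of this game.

7

D (Minnie): min(17, 10, 7) = 7
E (Minnie): min(18, 15) = 15
C (Maxine): max(7, 15, 20) = 20
G (Minnie): min(20, 10, 7) = 7
F (Maxine): max(7, 0) = 7
B (Minnie): min(20, 7) = 7
J (Minnie): min(13, 11, 12) = 11
I (Maxine): max(11, 1) = 11
L (Minnie): min(18, 3) = 3
M (Minnie): min(1, 15) = 1
K (Maxine): max(3, 1) = 3
H (Minnie): min(11, 3) = 3
Root (Maxine): max(7, 3) = 7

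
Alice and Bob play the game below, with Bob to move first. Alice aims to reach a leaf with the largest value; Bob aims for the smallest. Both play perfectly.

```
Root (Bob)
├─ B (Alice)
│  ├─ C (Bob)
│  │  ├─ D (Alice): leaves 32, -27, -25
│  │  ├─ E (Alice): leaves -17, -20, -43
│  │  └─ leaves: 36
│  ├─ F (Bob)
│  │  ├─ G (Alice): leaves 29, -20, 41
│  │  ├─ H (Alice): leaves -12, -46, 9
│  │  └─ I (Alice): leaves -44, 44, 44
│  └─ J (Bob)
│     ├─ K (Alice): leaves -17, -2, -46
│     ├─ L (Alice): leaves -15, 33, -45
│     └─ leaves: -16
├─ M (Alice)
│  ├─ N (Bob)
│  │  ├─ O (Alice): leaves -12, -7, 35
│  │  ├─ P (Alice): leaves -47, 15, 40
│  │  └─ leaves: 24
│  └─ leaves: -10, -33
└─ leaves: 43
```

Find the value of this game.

9

D (Alice): max(32, -27, -25) = 32
E (Alice): max(-17, -20, -43) = -17
C (Bob): min(32, -17, 36) = -17
G (Alice): max(29, -20, 41) = 41
H (Alice): max(-12, -46, 9) = 9
I (Alice): max(-44, 44, 44) = 44
F (Bob): min(41, 9, 44) = 9
K (Alice): max(-17, -2, -46) = -2
L (Alice): max(-15, 33, -45) = 33
J (Bob): min(-2, 33, -16) = -16
B (Alice): max(-17, 9, -16) = 9
O (Alice): max(-12, -7, 35) = 35
P (Alice): max(-47, 15, 40) = 40
N (Bob): min(35, 40, 24) = 24
M (Alice): max(24, -10, -33) = 24
Root (Bob): min(9, 24, 43) = 9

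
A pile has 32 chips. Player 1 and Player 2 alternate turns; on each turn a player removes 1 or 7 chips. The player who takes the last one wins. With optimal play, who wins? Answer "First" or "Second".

Compute winning (W) and losing (L) positions by backward induction:
i:   0  1  2  3  4  5  6  7  8  9 10 11 12 13 14 15 16 17 18 19 20 21 22 23 24 25 26 27 28 29 30 31 32
     L  W  L  W  L  W  L  W  L  W  L  W  L  W  L  W  L  W  L  W  L  W  L  W  L  W  L  W  L  W  L  W  L
Position 32 is L, so the second player wins.

Second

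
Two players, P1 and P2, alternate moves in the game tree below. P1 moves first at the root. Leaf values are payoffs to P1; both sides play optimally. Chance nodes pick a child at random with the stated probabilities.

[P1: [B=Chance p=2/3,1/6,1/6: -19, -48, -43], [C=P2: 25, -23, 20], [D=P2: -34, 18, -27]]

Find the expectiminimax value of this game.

B (Chance): 2/3·-19 + 1/6·-48 + 1/6·-43 = -27.83
C (P2): min(25, -23, 20) = -23
D (P2): min(-34, 18, -27) = -34
Root (P1): max(-27.83, -23, -34) = -23

-23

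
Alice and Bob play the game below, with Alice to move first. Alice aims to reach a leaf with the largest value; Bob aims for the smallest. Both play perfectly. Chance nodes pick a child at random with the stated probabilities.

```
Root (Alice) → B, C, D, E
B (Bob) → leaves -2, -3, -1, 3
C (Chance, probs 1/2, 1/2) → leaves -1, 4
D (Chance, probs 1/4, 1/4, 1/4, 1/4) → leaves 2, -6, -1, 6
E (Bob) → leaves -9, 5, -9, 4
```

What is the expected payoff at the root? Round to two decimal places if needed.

1.5

B (Bob): min(-2, -3, -1, 3) = -3
C (Chance): 1/2·-1 + 1/2·4 = 1.5
D (Chance): 1/4·2 + 1/4·-6 + 1/4·-1 + 1/4·6 = 0.25
E (Bob): min(-9, 5, -9, 4) = -9
Root (Alice): max(-3, 1.5, 0.25, -9) = 1.5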